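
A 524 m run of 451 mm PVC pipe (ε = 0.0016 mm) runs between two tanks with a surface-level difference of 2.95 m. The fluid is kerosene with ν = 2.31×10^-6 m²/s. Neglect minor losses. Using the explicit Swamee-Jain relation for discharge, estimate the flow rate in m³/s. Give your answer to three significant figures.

Q ≈ 0.302 m³/s

Swamee-Jain (Type II): Q = -0.965·√(gD⁵h_f/L)·ln[ε/(3.7D) + √(3.17ν²L/(gD³h_f))]
√(gD⁵h_f/L) = √(9.81·0.451⁵·2.95/524) = 0.03210
ε/(3.7D) = 9.59×10^-7; √(3.17ν²L/(gD³h_f)) = 5.78×10^-5
Q = -0.965·0.03210·ln(5.874×10^-5) = 0.3018 m³/s
Check: V = 1.89 m/s, Re = 3.69×10^5, f = 0.01388, h_f = 2.93 m ≈ 2.95 m ✓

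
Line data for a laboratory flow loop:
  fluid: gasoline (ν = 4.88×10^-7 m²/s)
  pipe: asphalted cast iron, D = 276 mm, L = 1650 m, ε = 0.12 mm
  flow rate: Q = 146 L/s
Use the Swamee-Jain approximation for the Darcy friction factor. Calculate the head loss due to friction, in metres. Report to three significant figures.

h_f ≈ 30.3 m

V = 4Q/(πD²) = 4·0.146/(π·0.276²) = 2.440 m/s
Re = VD/ν = 2.440·0.276/4.88×10^-7 = 1.38×10^6 → turbulent
ε/D = 0.12/276 = 4.35×10^-4
Swamee-Jain: f = 0.01668
h_f = f(L/D)V²/(2g) = 0.01668·(1650/0.276)·2.440²/(2·9.81) = 30.27 m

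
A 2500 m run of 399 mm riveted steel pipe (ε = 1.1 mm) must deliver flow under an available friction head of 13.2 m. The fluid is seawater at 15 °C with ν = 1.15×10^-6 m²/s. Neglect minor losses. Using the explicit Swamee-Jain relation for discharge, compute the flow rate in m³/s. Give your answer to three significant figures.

Q ≈ 0.158 m³/s

Swamee-Jain (Type II): Q = -0.965·√(gD⁵h_f/L)·ln[ε/(3.7D) + √(3.17ν²L/(gD³h_f))]
√(gD⁵h_f/L) = √(9.81·0.399⁵·13.2/2500) = 0.02289
ε/(3.7D) = 7.45×10^-4; √(3.17ν²L/(gD³h_f)) = 3.57×10^-5
Q = -0.965·0.02289·ln(7.808×10^-4) = 0.1580 m³/s
Check: V = 1.26 m/s, Re = 4.39×10^5, f = 0.02600, h_f = 13.3 m ≈ 13.2 m ✓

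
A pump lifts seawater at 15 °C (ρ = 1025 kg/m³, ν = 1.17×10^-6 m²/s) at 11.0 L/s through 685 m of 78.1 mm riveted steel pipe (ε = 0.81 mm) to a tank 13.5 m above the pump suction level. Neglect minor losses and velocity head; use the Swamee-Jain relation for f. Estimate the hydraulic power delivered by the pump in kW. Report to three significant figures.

P_hyd ≈ 11.6 kW

V = 4Q/(πD²) = 2.296 m/s; Re = 1.53×10^5; ε/D = 0.0104; f = 0.03895
h_f = f(L/D)V²/2g = 91.79 m
Total head H = z + h_f = 13.5 + 91.79 = 105.3 m
P_hyd = ρgQH = 1025·9.81·0.0110·105.3 = 11.65 kW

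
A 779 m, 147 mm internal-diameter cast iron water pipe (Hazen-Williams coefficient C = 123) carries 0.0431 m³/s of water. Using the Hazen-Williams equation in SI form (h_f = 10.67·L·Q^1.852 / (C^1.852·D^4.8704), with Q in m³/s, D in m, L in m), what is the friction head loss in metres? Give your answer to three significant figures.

h_f ≈ 37.6 m

h_f = 10.67·779·0.0431^1.852 / (123^1.852·0.147^4.8704) = 37.65 m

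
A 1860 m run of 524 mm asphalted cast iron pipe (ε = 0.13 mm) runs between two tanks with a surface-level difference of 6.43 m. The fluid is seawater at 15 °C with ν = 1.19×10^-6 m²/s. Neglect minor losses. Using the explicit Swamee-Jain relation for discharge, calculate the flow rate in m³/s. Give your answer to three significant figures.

Q ≈ 0.326 m³/s

Swamee-Jain (Type II): Q = -0.965·√(gD⁵h_f/L)·ln[ε/(3.7D) + √(3.17ν²L/(gD³h_f))]
√(gD⁵h_f/L) = √(9.81·0.524⁵·6.43/1860) = 0.03660
ε/(3.7D) = 6.71×10^-5; √(3.17ν²L/(gD³h_f)) = 3.03×10^-5
Q = -0.965·0.03660·ln(9.738×10^-5) = 0.3263 m³/s
Check: V = 1.51 m/s, Re = 6.66×10^5, f = 0.01562, h_f = 6.47 m ≈ 6.43 m ✓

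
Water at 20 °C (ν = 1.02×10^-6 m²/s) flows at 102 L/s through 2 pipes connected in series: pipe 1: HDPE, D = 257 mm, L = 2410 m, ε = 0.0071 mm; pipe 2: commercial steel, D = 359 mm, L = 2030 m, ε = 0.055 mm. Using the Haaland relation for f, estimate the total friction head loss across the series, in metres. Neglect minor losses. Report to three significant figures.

H ≈ 29.3 m

Pipe 1: V = 1.966 m/s, Re = 4.95×10^5, ε/D = 2.76×10^-5, f = 0.01341, h_1 = f(L/D)V²/2g = 24.79 m
Pipe 2: V = 1.008 m/s, Re = 3.55×10^5, ε/D = 1.53×10^-4, f = 0.01538, h_2 = f(L/D)V²/2g = 4.500 m
Series → Q common, losses add: H = Σh = 29.29 m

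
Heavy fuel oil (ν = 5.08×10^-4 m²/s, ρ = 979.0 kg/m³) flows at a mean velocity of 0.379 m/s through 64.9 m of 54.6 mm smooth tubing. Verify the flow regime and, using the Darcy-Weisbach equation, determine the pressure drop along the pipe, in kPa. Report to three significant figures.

Δp ≈ 131 kPa

Re = VD/ν = 0.379·0.05460/5.08×10^-4 = 40.7 → laminar (Re < 2300)
f = 64/Re = 1.571
h_f = f(L/D)V²/(2g) = 1.571·(64.9/0.05460)·0.379²/(2·9.81) = 13.67 m
Δp = ρg·h_f = 979.0·9.81·13.67 = 131.3 kPa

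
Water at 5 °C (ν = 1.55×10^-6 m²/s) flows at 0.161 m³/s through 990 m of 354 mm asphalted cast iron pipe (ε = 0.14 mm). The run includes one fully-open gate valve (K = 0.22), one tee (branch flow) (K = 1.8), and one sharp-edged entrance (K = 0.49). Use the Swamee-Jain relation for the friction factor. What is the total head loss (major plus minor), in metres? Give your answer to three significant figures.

V = 4Q/(πD²) = 1.636 m/s; V²/2g = 0.1364 m
Re = 3.74×10^5, ε/D = 3.95×10^-4 → f = 0.01741 (Swamee-Jain)
Major: h_f = f(L/D)·V²/2g = 0.01741·2797·0.1364 = 6.640 m
Minor: ΣK = 2.51; h_m = ΣK·V²/2g = 0.3423 m
Total H_L = 6.640 + 0.3423 = 6.982 m

H_L ≈ 6.98 m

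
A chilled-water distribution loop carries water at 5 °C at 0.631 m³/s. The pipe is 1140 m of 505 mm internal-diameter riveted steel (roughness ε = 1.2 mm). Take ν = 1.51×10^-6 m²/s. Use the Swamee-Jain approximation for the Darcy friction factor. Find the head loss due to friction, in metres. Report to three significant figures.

h_f ≈ 28.3 m

V = 4Q/(πD²) = 4·0.631/(π·0.505²) = 3.150 m/s
Re = VD/ν = 3.150·0.505/1.51×10^-6 = 1.05×10^6 → turbulent
ε/D = 1.2/505 = 0.00238
Swamee-Jain: f = 0.02476
h_f = f(L/D)V²/(2g) = 0.02476·(1140/0.505)·3.150²/(2·9.81) = 28.27 m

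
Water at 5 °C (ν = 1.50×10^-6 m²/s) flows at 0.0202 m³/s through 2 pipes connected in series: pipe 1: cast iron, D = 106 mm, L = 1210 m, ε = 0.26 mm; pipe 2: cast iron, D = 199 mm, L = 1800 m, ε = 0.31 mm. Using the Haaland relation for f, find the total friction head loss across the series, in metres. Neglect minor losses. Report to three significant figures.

Pipe 1: V = 2.289 m/s, Re = 1.62×10^5, ε/D = 0.00245, f = 0.02564, h_1 = f(L/D)V²/2g = 78.15 m
Pipe 2: V = 0.6495 m/s, Re = 8.62×10^4, ε/D = 0.00156, f = 0.02399, h_2 = f(L/D)V²/2g = 4.666 m
Series → Q common, losses add: H = Σh = 82.82 m

H ≈ 82.8 m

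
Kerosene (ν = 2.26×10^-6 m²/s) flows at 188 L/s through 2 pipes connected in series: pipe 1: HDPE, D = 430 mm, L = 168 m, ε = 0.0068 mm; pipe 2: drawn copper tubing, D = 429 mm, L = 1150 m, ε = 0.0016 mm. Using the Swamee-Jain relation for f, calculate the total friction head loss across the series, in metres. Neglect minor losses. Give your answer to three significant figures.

H ≈ 3.96 m

Pipe 1: V = 1.295 m/s, Re = 2.46×10^5, ε/D = 1.58×10^-5, f = 0.01508, h_1 = f(L/D)V²/2g = 0.5034 m
Pipe 2: V = 1.301 m/s, Re = 2.47×10^5, ε/D = 3.73×10^-6, f = 0.01495, h_2 = f(L/D)V²/2g = 3.456 m
Series → Q common, losses add: H = Σh = 3.959 m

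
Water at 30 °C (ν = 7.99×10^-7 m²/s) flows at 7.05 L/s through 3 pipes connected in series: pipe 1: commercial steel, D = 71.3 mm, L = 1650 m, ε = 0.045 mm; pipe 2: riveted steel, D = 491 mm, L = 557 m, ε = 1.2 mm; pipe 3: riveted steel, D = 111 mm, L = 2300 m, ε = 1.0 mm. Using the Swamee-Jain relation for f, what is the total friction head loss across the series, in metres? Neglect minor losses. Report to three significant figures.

H ≈ 94.5 m

Pipe 1: V = 1.766 m/s, Re = 1.58×10^5, ε/D = 6.31×10^-4, f = 0.02000, h_1 = f(L/D)V²/2g = 73.53 m
Pipe 2: V = 0.03723 m/s, Re = 2.29×10^4, ε/D = 0.00244, f = 0.03032, h_2 = f(L/D)V²/2g = 0.002431 m
Pipe 3: V = 0.7285 m/s, Re = 1.01×10^5, ε/D = 0.00901, f = 0.03748, h_3 = f(L/D)V²/2g = 21.01 m
Series → Q common, losses add: H = Σh = 94.54 m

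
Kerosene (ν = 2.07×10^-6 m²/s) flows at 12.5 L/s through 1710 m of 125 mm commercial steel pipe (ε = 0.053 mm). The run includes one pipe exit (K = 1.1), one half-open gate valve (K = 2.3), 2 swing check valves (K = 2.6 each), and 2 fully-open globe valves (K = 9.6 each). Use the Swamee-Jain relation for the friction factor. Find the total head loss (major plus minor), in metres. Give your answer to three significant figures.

H_L ≈ 17.1 m

V = 4Q/(πD²) = 1.019 m/s; V²/2g = 0.05288 m
Re = 6.15×10^4, ε/D = 4.24×10^-4 → f = 0.02159 (Swamee-Jain)
Major: h_f = f(L/D)·V²/2g = 0.02159·13680·0.05288 = 15.62 m
Minor: ΣK = 27.8; h_m = ΣK·V²/2g = 1.470 m
Total H_L = 15.62 + 1.470 = 17.09 m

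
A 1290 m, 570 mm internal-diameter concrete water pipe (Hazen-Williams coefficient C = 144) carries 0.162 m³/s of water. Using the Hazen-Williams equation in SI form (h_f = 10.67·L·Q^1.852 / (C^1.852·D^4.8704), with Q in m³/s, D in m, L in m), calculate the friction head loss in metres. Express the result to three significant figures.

h_f ≈ 0.735 m

h_f = 10.67·1290·0.162^1.852 / (144^1.852·0.570^4.8704) = 0.7353 m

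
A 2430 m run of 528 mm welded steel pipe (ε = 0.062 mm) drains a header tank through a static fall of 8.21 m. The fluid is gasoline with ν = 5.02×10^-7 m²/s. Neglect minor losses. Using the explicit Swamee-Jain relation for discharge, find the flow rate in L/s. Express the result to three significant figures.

Q ≈ 357 L/s

Swamee-Jain (Type II): Q = -0.965·√(gD⁵h_f/L)·ln[ε/(3.7D) + √(3.17ν²L/(gD³h_f))]
√(gD⁵h_f/L) = √(9.81·0.528⁵·8.21/2430) = 0.03688
ε/(3.7D) = 3.17×10^-5; √(3.17ν²L/(gD³h_f)) = 1.28×10^-5
Q = -0.965·0.03688·ln(4.453×10^-5) = 0.3566 m³/s
Check: V = 1.63 m/s, Re = 1.71×10^6, f = 0.01328, h_f = 8.26 m ≈ 8.21 m ✓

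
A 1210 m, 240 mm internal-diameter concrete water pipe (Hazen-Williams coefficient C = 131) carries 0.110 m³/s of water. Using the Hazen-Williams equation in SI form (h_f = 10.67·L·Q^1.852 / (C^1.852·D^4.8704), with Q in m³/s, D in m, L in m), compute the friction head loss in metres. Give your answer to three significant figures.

h_f ≈ 27.1 m

h_f = 10.67·1210·0.110^1.852 / (131^1.852·0.240^4.8704) = 27.10 m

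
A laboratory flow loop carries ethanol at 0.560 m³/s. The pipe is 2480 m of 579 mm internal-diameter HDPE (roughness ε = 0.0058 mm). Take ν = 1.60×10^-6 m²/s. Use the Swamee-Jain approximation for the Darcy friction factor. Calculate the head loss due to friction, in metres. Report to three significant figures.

h_f ≈ 12.2 m

V = 4Q/(πD²) = 4·0.560/(π·0.579²) = 2.127 m/s
Re = VD/ν = 2.127·0.579/1.60×10^-6 = 7.70×10^5 → turbulent
ε/D = 0.0058/579 = 1.00×10^-5
Swamee-Jain: f = 0.01235
h_f = f(L/D)V²/(2g) = 0.01235·(2480/0.579)·2.127²/(2·9.81) = 12.19 m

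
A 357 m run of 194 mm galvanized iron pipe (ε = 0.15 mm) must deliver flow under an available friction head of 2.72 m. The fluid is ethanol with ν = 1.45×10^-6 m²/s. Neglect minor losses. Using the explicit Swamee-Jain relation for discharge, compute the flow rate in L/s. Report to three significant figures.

Swamee-Jain (Type II): Q = -0.965·√(gD⁵h_f/L)·ln[ε/(3.7D) + √(3.17ν²L/(gD³h_f))]
√(gD⁵h_f/L) = √(9.81·0.194⁵·2.72/357) = 0.004532
ε/(3.7D) = 2.09×10^-4; √(3.17ν²L/(gD³h_f)) = 1.11×10^-4
Q = -0.965·0.004532·ln(3.195×10^-4) = 0.03520 m³/s
Check: V = 1.19 m/s, Re = 1.59×10^5, f = 0.02060, h_f = 2.74 m ≈ 2.72 m ✓

Q ≈ 35.2 L/s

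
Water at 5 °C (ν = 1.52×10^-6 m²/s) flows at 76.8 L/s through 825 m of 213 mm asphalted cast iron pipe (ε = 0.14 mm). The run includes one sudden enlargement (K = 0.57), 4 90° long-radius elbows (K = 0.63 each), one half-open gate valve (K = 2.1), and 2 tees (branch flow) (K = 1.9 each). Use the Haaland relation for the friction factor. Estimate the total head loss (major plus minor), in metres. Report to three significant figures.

V = 4Q/(πD²) = 2.155 m/s; V²/2g = 0.2368 m
Re = 3.02×10^5, ε/D = 6.57×10^-4 → f = 0.01893 (Haaland)
Major: h_f = f(L/D)·V²/2g = 0.01893·3873·0.2368 = 17.36 m
Minor: ΣK = 8.99; h_m = ΣK·V²/2g = 2.129 m
Total H_L = 17.36 + 2.129 = 19.48 m

H_L ≈ 19.5 m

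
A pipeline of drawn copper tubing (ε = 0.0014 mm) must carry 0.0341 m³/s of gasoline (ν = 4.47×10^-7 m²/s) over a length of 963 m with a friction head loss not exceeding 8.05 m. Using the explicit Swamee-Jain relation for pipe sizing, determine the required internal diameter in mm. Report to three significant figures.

D ≈ 174 mm

Swamee-Jain (Type III): D = 0.66·[ε^1.25·(LQ²/(gh_f))^4.75 + ν·Q^9.4·(L/(gh_f))^5.2]^0.04
LQ²/(gh_f) = 0.01418; L/(gh_f) = 12.19
Term 1 = ε^1.25·(…)^4.75 = 8.00×10^-17; Term 2 = ν·Q^9.4·(…)^5.2 = 3.21×10^-15
D = 0.66·(8.00×10^-17 + 3.21×10^-15)^0.04 = 0.1739 m = 174 mm
Check: V = 1.44 m/s, Re = 5.59×10^5, f = 0.01297, h_f = 7.55 m ≈ 8.05 m ✓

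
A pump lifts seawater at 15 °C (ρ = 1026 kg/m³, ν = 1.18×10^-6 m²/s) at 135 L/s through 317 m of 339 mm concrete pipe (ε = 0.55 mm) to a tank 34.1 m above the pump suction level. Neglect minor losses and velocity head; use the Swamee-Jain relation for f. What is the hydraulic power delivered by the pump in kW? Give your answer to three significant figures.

P_hyd ≈ 49.6 kW

V = 4Q/(πD²) = 1.496 m/s; Re = 4.30×10^5; ε/D = 0.00162; f = 0.02279
h_f = f(L/D)V²/2g = 2.430 m
Total head H = z + h_f = 34.1 + 2.430 = 36.53 m
P_hyd = ρgQH = 1026·9.81·0.135·36.53 = 49.64 kW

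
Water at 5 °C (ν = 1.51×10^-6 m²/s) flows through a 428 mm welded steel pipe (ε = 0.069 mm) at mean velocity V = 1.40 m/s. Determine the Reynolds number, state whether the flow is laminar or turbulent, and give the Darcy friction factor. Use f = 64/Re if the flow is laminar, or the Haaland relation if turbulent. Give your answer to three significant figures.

Re = VD/ν = 1.400·0.428/1.51×10^-6 = 3.97×10^5
Re > 4000 → turbulent; ε/D = 1.61×10^-4
Haaland: f = 0.01526

Re ≈ 3.97×10^5; turbulent; f ≈ 0.0153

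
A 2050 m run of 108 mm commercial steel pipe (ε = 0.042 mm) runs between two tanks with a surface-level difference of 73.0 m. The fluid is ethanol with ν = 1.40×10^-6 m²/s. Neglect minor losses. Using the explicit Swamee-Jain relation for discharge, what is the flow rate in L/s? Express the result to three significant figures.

Q ≈ 18.4 L/s

Swamee-Jain (Type II): Q = -0.965·√(gD⁵h_f/L)·ln[ε/(3.7D) + √(3.17ν²L/(gD³h_f))]
√(gD⁵h_f/L) = √(9.81·0.108⁵·73.0/2050) = 0.002266
ε/(3.7D) = 1.05×10^-4; √(3.17ν²L/(gD³h_f)) = 1.19×10^-4
Q = -0.965·0.002266·ln(2.239×10^-4) = 0.01837 m³/s
Check: V = 2.01 m/s, Re = 1.55×10^5, f = 0.01884, h_f = 73.3 m ≈ 73.0 m ✓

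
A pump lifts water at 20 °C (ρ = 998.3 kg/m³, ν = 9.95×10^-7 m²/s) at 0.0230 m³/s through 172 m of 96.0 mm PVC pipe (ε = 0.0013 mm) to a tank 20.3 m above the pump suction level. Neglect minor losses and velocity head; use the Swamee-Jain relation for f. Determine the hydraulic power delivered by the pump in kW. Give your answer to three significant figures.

P_hyd ≈ 7.58 kW

V = 4Q/(πD²) = 3.178 m/s; Re = 3.07×10^5; ε/D = 1.35×10^-5; f = 0.01448
h_f = f(L/D)V²/2g = 13.35 m
Total head H = z + h_f = 20.3 + 13.35 = 33.65 m
P_hyd = ρgQH = 998.3·9.81·0.0230·33.65 = 7.579 kW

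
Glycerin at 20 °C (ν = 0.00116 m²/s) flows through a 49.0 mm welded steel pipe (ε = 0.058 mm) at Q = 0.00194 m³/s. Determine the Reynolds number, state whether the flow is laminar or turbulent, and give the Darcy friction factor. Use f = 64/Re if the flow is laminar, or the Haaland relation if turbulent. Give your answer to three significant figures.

V = 4Q/(πD²) = 1.029 m/s
Re = VD/ν = 1.029·0.0490/0.00116 = 43.5
Re < 2300 → laminar → f = 64/Re = 1.473

Re ≈ 43.5; laminar; f = 64/Re ≈ 1.47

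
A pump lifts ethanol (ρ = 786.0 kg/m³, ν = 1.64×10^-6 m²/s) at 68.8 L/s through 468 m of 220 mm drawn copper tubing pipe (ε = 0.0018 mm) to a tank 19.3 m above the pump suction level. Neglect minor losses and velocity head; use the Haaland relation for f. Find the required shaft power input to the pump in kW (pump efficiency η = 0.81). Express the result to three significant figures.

V = 4Q/(πD²) = 1.810 m/s; Re = 2.43×10^5; ε/D = 8.18×10^-6; f = 0.01498
h_f = f(L/D)V²/2g = 5.322 m
Total head H = z + h_f = 19.3 + 5.322 = 24.62 m
P_hyd = ρgQH = 786.0·9.81·0.0688·24.62 = 13.06 kW
P_shaft = P_hyd/η = 13.06/0.81 = 16.13 kW

P_shaft ≈ 16.1 kW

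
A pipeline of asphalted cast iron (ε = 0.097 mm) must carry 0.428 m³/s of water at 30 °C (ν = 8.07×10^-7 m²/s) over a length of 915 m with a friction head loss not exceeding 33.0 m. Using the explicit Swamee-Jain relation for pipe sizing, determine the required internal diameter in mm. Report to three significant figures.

Swamee-Jain (Type III): D = 0.66·[ε^1.25·(LQ²/(gh_f))^4.75 + ν·Q^9.4·(L/(gh_f))^5.2]^0.04
LQ²/(gh_f) = 0.5178; L/(gh_f) = 2.826
Term 1 = ε^1.25·(…)^4.75 = 4.22×10^-7; Term 2 = ν·Q^9.4·(…)^5.2 = 6.15×10^-8
D = 0.66·(4.22×10^-7 + 6.15×10^-8)^0.04 = 0.3689 m = 369 mm
Check: V = 4.00 m/s, Re = 1.83×10^6, f = 0.01506, h_f = 30.5 m ≈ 33.0 m ✓

D ≈ 369 mm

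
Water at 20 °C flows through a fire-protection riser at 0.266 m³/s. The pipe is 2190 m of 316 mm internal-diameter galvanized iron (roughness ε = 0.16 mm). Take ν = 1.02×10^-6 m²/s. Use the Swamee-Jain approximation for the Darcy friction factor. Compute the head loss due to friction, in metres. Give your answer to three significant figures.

h_f ≈ 70.4 m

V = 4Q/(πD²) = 4·0.266/(π·0.316²) = 3.392 m/s
Re = VD/ν = 3.392·0.316/1.02×10^-6 = 1.05×10^6 → turbulent
ε/D = 0.16/316 = 5.06×10^-4
Swamee-Jain: f = 0.01732
h_f = f(L/D)V²/(2g) = 0.01732·(2190/0.316)·3.392²/(2·9.81) = 70.37 m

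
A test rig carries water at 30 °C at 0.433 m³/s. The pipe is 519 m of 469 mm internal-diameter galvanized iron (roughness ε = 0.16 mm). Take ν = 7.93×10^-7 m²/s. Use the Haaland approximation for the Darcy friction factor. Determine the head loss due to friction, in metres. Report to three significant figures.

V = 4Q/(πD²) = 4·0.433/(π·0.469²) = 2.506 m/s
Re = VD/ν = 2.506·0.469/7.93×10^-7 = 1.48×10^6 → turbulent
ε/D = 0.16/469 = 3.41×10^-4
Haaland: f = 0.01578
h_f = f(L/D)V²/(2g) = 0.01578·(519/0.469)·2.506²/(2·9.81) = 5.592 m

h_f ≈ 5.59 m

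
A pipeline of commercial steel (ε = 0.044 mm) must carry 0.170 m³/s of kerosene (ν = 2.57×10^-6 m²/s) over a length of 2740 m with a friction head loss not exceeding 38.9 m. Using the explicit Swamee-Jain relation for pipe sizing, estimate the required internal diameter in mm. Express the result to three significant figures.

Swamee-Jain (Type III): D = 0.66·[ε^1.25·(LQ²/(gh_f))^4.75 + ν·Q^9.4·(L/(gh_f))^5.2]^0.04
LQ²/(gh_f) = 0.2075; L/(gh_f) = 7.180
Term 1 = ε^1.25·(…)^4.75 = 2.04×10^-9; Term 2 = ν·Q^9.4·(…)^5.2 = 4.25×10^-9
D = 0.66·(2.04×10^-9 + 4.25×10^-9)^0.04 = 0.3101 m = 310 mm
Check: V = 2.25 m/s, Re = 2.72×10^5, f = 0.01602, h_f = 36.6 m ≈ 38.9 m ✓

D ≈ 310 mm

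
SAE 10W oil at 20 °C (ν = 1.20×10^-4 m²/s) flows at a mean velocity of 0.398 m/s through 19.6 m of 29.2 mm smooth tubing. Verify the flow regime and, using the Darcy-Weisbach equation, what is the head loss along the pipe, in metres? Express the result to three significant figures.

h_f ≈ 3.58 m

Re = VD/ν = 0.398·0.02920/1.20×10^-4 = 96.8 → laminar (Re < 2300)
f = 64/Re = 0.6608
h_f = f(L/D)V²/(2g) = 0.6608·(19.6/0.02920)·0.398²/(2·9.81) = 3.581 m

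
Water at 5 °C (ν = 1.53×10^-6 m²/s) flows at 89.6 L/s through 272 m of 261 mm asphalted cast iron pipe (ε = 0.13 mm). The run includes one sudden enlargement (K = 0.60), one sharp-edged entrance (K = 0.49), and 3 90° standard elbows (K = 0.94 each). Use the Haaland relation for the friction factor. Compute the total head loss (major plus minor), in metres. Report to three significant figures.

V = 4Q/(πD²) = 1.675 m/s; V²/2g = 0.1429 m
Re = 2.86×10^5, ε/D = 4.98×10^-4 → f = 0.01812 (Haaland)
Major: h_f = f(L/D)·V²/2g = 0.01812·1042·0.1429 = 2.700 m
Minor: ΣK = 3.91; h_m = ΣK·V²/2g = 0.5589 m
Total H_L = 2.700 + 0.5589 = 3.259 m

H_L ≈ 3.26 m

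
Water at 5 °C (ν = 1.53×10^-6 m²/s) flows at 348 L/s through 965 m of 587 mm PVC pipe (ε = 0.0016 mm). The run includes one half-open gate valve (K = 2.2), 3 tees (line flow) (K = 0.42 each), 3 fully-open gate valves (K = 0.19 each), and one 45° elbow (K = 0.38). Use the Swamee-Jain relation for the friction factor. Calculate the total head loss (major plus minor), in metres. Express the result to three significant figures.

H_L ≈ 2.20 m

V = 4Q/(πD²) = 1.286 m/s; V²/2g = 0.08428 m
Re = 4.93×10^5, ε/D = 2.73×10^-6 → f = 0.01317 (Swamee-Jain)
Major: h_f = f(L/D)·V²/2g = 0.01317·1644·0.08428 = 1.824 m
Minor: ΣK = 4.41; h_m = ΣK·V²/2g = 0.3717 m
Total H_L = 1.824 + 0.3717 = 2.196 m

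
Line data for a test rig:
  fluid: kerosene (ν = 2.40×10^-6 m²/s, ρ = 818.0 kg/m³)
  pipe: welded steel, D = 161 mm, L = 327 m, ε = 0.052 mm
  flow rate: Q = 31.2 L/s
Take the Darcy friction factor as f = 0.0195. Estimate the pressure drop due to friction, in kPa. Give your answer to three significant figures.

Δp ≈ 38.0 kPa

V = 4Q/(πD²) = 4·0.0312/(π·0.161²) = 1.533 m/s
h_f = f(L/D)V²/(2g) = 0.01950·(327/0.161)·1.533²/(2·9.81) = 4.741 m
Δp = ρg·h_f = 818.0·9.81·4.741 = 38.05 kPa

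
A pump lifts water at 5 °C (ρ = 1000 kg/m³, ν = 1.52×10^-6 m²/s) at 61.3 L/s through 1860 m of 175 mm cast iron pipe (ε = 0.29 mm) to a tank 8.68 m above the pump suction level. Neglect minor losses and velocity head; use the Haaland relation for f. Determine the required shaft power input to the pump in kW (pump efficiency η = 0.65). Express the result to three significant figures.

P_shaft ≈ 82.7 kW

V = 4Q/(πD²) = 2.549 m/s; Re = 2.93×10^5; ε/D = 0.00166; f = 0.02295
h_f = f(L/D)V²/2g = 80.76 m
Total head H = z + h_f = 8.68 + 80.76 = 89.44 m
P_hyd = ρgQH = 1000·9.81·0.0613·89.44 = 53.79 kW
P_shaft = P_hyd/η = 53.79/0.65 = 82.75 kW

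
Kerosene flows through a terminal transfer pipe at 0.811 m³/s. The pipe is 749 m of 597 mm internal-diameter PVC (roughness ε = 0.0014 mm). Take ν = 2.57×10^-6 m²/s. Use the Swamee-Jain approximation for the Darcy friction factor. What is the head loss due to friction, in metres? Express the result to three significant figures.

h_f ≈ 6.69 m

V = 4Q/(πD²) = 4·0.811/(π·0.597²) = 2.897 m/s
Re = VD/ν = 2.897·0.597/2.57×10^-6 = 6.73×10^5 → turbulent
ε/D = 0.0014/597 = 2.35×10^-6
Swamee-Jain: f = 0.01247
h_f = f(L/D)V²/(2g) = 0.01247·(749/0.597)·2.897²/(2·9.81) = 6.692 m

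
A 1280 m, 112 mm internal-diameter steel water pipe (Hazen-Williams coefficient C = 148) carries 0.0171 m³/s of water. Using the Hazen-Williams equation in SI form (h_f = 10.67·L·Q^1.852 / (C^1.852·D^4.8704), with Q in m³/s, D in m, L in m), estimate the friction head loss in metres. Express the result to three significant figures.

h_f ≈ 29.8 m

h_f = 10.67·1280·0.0171^1.852 / (148^1.852·0.112^4.8704) = 29.80 m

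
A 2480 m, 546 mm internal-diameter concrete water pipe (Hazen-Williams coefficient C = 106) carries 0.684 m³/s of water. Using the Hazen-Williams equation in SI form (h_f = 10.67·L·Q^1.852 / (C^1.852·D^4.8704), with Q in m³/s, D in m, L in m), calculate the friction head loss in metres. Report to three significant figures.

h_f ≈ 44.3 m

h_f = 10.67·2480·0.684^1.852 / (106^1.852·0.546^4.8704) = 44.28 m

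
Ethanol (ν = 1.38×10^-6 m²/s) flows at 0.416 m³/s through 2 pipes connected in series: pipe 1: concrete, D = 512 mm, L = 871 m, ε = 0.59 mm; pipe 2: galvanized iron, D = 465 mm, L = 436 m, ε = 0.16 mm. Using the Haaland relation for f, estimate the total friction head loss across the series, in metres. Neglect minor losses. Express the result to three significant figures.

H ≈ 11.9 m

Pipe 1: V = 2.021 m/s, Re = 7.50×10^5, ε/D = 0.00115, f = 0.02069, h_1 = f(L/D)V²/2g = 7.324 m
Pipe 2: V = 2.450 m/s, Re = 8.25×10^5, ε/D = 3.44×10^-4, f = 0.01610, h_2 = f(L/D)V²/2g = 4.617 m
Series → Q common, losses add: H = Σh = 11.94 m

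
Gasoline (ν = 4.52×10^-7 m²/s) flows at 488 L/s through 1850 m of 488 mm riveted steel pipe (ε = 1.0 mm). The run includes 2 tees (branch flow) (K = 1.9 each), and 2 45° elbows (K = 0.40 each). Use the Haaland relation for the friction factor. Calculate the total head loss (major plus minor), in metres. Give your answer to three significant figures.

H_L ≈ 32.7 m

V = 4Q/(πD²) = 2.609 m/s; V²/2g = 0.3470 m
Re = 2.82×10^6, ε/D = 0.00205 → f = 0.02368 (Haaland)
Major: h_f = f(L/D)·V²/2g = 0.02368·3791·0.3470 = 31.14 m
Minor: ΣK = 4.60; h_m = ΣK·V²/2g = 1.596 m
Total H_L = 31.14 + 1.596 = 32.74 m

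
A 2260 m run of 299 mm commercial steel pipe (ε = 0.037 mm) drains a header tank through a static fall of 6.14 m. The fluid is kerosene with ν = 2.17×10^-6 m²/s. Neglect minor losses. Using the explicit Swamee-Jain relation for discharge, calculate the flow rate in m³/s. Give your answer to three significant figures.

Q ≈ 0.0665 m³/s

Swamee-Jain (Type II): Q = -0.965·√(gD⁵h_f/L)·ln[ε/(3.7D) + √(3.17ν²L/(gD³h_f))]
√(gD⁵h_f/L) = √(9.81·0.299⁵·6.14/2260) = 0.007981
ε/(3.7D) = 3.34×10^-5; √(3.17ν²L/(gD³h_f)) = 1.45×10^-4
Q = -0.965·0.007981·ln(1.782×10^-4) = 0.06648 m³/s
Check: V = 0.947 m/s, Re = 1.30×10^5, f = 0.01774, h_f = 6.13 m ≈ 6.14 m ✓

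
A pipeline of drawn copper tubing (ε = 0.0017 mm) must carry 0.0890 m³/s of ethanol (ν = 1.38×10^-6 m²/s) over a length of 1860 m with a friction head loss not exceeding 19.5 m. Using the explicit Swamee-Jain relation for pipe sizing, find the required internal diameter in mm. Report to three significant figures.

Swamee-Jain (Type III): D = 0.66·[ε^1.25·(LQ²/(gh_f))^4.75 + ν·Q^9.4·(L/(gh_f))^5.2]^0.04
LQ²/(gh_f) = 0.07702; L/(gh_f) = 9.723
Term 1 = ε^1.25·(…)^4.75 = 3.16×10^-13; Term 2 = ν·Q^9.4·(…)^5.2 = 2.52×10^-11
D = 0.66·(3.16×10^-13 + 2.52×10^-11)^0.04 = 0.2488 m = 249 mm
Check: V = 1.83 m/s, Re = 3.30×10^5, f = 0.01421, h_f = 18.2 m ≈ 19.5 m ✓

D ≈ 249 mm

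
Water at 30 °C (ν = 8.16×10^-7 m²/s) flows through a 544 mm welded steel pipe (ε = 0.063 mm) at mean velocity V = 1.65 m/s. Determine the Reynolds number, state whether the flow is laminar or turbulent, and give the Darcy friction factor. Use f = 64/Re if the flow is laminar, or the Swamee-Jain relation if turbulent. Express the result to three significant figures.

Re = VD/ν = 1.650·0.544/8.16×10^-7 = 1.10×10^6
Re > 4000 → turbulent; ε/D = 1.16×10^-4
Swamee-Jain: f = 0.01364

Re ≈ 1.10×10^6; turbulent; f ≈ 0.0136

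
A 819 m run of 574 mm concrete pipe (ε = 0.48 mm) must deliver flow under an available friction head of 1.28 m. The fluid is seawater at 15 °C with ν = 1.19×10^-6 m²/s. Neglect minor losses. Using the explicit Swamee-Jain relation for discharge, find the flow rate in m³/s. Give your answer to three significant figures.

Swamee-Jain (Type II): Q = -0.965·√(gD⁵h_f/L)·ln[ε/(3.7D) + √(3.17ν²L/(gD³h_f))]
√(gD⁵h_f/L) = √(9.81·0.574⁵·1.28/819) = 0.03091
ε/(3.7D) = 2.26×10^-4; √(3.17ν²L/(gD³h_f)) = 3.93×10^-5
Q = -0.965·0.03091·ln(2.654×10^-4) = 0.2456 m³/s
Check: V = 0.949 m/s, Re = 4.58×10^5, f = 0.01967, h_f = 1.29 m ≈ 1.28 m ✓

Q ≈ 0.246 m³/s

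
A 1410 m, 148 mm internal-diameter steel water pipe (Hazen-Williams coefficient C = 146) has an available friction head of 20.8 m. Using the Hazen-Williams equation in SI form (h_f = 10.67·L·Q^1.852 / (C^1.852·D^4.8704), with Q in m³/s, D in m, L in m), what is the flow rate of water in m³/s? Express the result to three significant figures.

Rearranging: Q = [h_f·C^1.852·D^4.8704 / (10.67·L)]^(1/1.852)
Q = [20.8·146^1.852·0.148^4.8704 / (10.67·1410)]^0.540 = 0.02744 m³/s

Q ≈ 0.0274 m³/s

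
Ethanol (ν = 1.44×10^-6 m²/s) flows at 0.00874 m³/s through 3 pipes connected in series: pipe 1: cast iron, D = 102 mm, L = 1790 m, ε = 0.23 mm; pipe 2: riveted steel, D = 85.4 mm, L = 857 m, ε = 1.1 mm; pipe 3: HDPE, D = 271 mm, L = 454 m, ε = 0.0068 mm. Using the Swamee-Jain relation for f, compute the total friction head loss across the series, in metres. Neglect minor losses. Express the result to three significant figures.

Pipe 1: V = 1.070 m/s, Re = 7.58×10^4, ε/D = 0.00225, f = 0.02645, h_1 = f(L/D)V²/2g = 27.06 m
Pipe 2: V = 1.526 m/s, Re = 9.05×10^4, ε/D = 0.0129, f = 0.04219, h_2 = f(L/D)V²/2g = 50.24 m
Pipe 3: V = 0.1515 m/s, Re = 2.85×10^4, ε/D = 2.51×10^-5, f = 0.02373, h_3 = f(L/D)V²/2g = 0.04653 m
Series → Q common, losses add: H = Σh = 77.35 m

H ≈ 77.4 m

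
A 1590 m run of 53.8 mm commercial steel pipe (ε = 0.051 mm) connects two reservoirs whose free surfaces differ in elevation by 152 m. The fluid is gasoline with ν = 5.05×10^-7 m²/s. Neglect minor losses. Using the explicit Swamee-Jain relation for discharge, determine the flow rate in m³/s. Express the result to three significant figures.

Swamee-Jain (Type II): Q = -0.965·√(gD⁵h_f/L)·ln[ε/(3.7D) + √(3.17ν²L/(gD³h_f))]
√(gD⁵h_f/L) = √(9.81·0.0538⁵·152/1590) = 6.501×10^-4
ε/(3.7D) = 2.56×10^-4; √(3.17ν²L/(gD³h_f)) = 7.44×10^-5
Q = -0.965·6.501×10^-4·ln(3.306×10^-4) = 0.005028 m³/s
Check: V = 2.21 m/s, Re = 2.36×10^5, f = 0.02078, h_f = 153 m ≈ 152 m ✓

Q ≈ 0.00503 m³/s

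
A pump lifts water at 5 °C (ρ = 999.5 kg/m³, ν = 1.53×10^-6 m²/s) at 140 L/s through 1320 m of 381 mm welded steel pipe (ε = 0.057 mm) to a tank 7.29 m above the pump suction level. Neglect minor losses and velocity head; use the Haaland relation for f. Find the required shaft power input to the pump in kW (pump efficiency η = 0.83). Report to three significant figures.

P_shaft ≈ 18.9 kW

V = 4Q/(πD²) = 1.228 m/s; Re = 3.06×10^5; ε/D = 1.50×10^-4; f = 0.01562
h_f = f(L/D)V²/2g = 4.159 m
Total head H = z + h_f = 7.29 + 4.159 = 11.45 m
P_hyd = ρgQH = 999.5·9.81·0.140·11.45 = 15.72 kW
P_shaft = P_hyd/η = 15.72/0.83 = 18.93 kW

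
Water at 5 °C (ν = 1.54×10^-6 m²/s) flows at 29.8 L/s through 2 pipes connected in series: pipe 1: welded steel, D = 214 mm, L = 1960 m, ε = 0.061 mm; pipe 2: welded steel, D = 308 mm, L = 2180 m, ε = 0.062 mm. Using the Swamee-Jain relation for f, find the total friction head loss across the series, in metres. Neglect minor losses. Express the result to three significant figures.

H ≈ 7.23 m

Pipe 1: V = 0.8285 m/s, Re = 1.15×10^5, ε/D = 2.85×10^-4, f = 0.01902, h_1 = f(L/D)V²/2g = 6.095 m
Pipe 2: V = 0.4000 m/s, Re = 8.00×10^4, ε/D = 2.01×10^-4, f = 0.01974, h_2 = f(L/D)V²/2g = 1.139 m
Series → Q common, losses add: H = Σh = 7.234 m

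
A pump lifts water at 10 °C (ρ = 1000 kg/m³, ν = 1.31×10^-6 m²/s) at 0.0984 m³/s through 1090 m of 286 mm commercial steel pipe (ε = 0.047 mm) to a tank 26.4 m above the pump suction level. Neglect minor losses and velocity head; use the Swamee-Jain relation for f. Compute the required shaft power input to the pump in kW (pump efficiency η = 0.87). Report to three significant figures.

V = 4Q/(πD²) = 1.532 m/s; Re = 3.34×10^5; ε/D = 1.64×10^-4; f = 0.01581
h_f = f(L/D)V²/2g = 7.207 m
Total head H = z + h_f = 26.4 + 7.207 = 33.61 m
P_hyd = ρgQH = 1000·9.81·0.0984·33.61 = 32.44 kW
P_shaft = P_hyd/η = 32.44/0.87 = 37.29 kW

P_shaft ≈ 37.3 kW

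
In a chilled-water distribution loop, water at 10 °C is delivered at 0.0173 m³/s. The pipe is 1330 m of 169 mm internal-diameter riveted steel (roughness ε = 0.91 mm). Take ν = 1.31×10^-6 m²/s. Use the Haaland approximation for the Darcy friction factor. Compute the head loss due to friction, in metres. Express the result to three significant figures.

h_f ≈ 7.62 m

V = 4Q/(πD²) = 4·0.0173/(π·0.169²) = 0.7712 m/s
Re = VD/ν = 0.7712·0.169/1.31×10^-6 = 9.95×10^4 → turbulent
ε/D = 0.91/169 = 0.00538
Haaland: f = 0.03194
h_f = f(L/D)V²/(2g) = 0.03194·(1330/0.169)·0.7712²/(2·9.81) = 7.620 m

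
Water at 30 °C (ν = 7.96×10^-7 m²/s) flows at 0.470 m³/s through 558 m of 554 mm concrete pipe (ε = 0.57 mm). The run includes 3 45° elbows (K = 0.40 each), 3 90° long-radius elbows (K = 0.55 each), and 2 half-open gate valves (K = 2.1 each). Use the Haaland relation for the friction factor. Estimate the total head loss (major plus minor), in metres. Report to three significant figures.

V = 4Q/(πD²) = 1.950 m/s; V²/2g = 0.1938 m
Re = 1.36×10^6, ε/D = 0.00103 → f = 0.02001 (Haaland)
Major: h_f = f(L/D)·V²/2g = 0.02001·1007·0.1938 = 3.904 m
Minor: ΣK = 7.05; h_m = ΣK·V²/2g = 1.366 m
Total H_L = 3.904 + 1.366 = 5.270 m

H_L ≈ 5.27 m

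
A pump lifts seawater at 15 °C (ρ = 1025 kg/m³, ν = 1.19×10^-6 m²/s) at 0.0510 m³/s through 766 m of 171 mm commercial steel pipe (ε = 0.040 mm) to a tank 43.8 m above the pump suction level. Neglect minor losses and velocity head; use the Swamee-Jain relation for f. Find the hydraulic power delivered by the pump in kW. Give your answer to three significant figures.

P_hyd ≈ 32.0 kW

V = 4Q/(πD²) = 2.221 m/s; Re = 3.19×10^5; ε/D = 2.34×10^-4; f = 0.01647
h_f = f(L/D)V²/2g = 18.55 m
Total head H = z + h_f = 43.8 + 18.55 = 62.35 m
P_hyd = ρgQH = 1025·9.81·0.0510·62.35 = 31.97 kW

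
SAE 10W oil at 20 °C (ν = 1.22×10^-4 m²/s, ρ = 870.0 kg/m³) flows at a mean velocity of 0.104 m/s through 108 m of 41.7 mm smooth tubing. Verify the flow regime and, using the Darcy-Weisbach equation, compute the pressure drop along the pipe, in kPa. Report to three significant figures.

Δp ≈ 21.9 kPa

Re = VD/ν = 0.104·0.04170/1.22×10^-4 = 35.5 → laminar (Re < 2300)
f = 64/Re = 1.800
h_f = f(L/D)V²/(2g) = 1.800·(108/0.04170)·0.104²/(2·9.81) = 2.571 m
Δp = ρg·h_f = 870.0·9.81·2.571 = 21.94 kPa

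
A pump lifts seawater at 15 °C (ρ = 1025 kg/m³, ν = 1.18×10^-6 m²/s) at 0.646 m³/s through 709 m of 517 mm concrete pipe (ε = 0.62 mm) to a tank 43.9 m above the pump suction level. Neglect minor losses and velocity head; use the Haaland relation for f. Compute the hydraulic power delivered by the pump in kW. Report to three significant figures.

V = 4Q/(πD²) = 3.077 m/s; Re = 1.35×10^6; ε/D = 0.00120; f = 0.02075
h_f = f(L/D)V²/2g = 13.73 m
Total head H = z + h_f = 43.9 + 13.73 = 57.63 m
P_hyd = ρgQH = 1025·9.81·0.646·57.63 = 374.4 kW

P_hyd ≈ 374 kW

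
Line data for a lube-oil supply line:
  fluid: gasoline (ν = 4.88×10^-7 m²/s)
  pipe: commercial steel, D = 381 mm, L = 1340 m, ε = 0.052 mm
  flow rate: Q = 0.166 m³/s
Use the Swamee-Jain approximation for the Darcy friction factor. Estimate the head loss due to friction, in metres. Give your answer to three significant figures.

V = 4Q/(πD²) = 4·0.166/(π·0.381²) = 1.456 m/s
Re = VD/ν = 1.456·0.381/4.88×10^-7 = 1.14×10^6 → turbulent
ε/D = 0.052/381 = 1.36×10^-4
Swamee-Jain: f = 0.01389
h_f = f(L/D)V²/(2g) = 0.01389·(1340/0.381)·1.456²/(2·9.81) = 5.279 m

h_f ≈ 5.28 m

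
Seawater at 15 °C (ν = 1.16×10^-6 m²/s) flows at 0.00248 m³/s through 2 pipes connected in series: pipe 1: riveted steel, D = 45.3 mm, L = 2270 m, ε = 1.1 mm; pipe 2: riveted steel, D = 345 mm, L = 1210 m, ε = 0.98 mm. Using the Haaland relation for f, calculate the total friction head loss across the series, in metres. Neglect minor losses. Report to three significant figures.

Pipe 1: V = 1.539 m/s, Re = 6.01×10^4, ε/D = 0.0243, f = 0.05314, h_1 = f(L/D)V²/2g = 321.3 m
Pipe 2: V = 0.02653 m/s, Re = 7890, ε/D = 0.00284, f = 0.03639, h_2 = f(L/D)V²/2g = 0.004578 m
Series → Q common, losses add: H = Σh = 321.4 m

H ≈ 321 m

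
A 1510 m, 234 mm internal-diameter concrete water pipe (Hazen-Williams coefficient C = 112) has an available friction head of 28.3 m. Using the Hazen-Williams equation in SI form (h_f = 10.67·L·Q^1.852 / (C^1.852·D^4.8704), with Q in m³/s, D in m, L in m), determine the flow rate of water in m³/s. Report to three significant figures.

Rearranging: Q = [h_f·C^1.852·D^4.8704 / (10.67·L)]^(1/1.852)
Q = [28.3·112^1.852·0.234^4.8704 / (10.67·1510)]^0.540 = 0.07991 m³/s

Q ≈ 0.0799 m³/s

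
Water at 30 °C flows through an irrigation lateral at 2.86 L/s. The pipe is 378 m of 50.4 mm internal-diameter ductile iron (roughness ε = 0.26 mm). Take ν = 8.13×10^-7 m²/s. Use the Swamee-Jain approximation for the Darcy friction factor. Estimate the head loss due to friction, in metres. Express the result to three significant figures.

h_f ≈ 25.1 m

V = 4Q/(πD²) = 4·0.00286/(π·0.0504²) = 1.434 m/s
Re = VD/ν = 1.434·0.0504/8.13×10^-7 = 8.89×10^4 → turbulent
ε/D = 0.26/50.4 = 0.00516
Swamee-Jain: f = 0.03196
h_f = f(L/D)V²/(2g) = 0.03196·(378/0.0504)·1.434²/(2·9.81) = 25.11 m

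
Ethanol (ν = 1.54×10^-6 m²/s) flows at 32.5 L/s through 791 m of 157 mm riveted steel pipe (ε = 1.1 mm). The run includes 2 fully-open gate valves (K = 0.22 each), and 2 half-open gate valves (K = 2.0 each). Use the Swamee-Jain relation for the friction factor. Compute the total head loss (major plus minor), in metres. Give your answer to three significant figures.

H_L ≈ 25.5 m

V = 4Q/(πD²) = 1.679 m/s; V²/2g = 0.1436 m
Re = 1.71×10^5, ε/D = 0.00701 → f = 0.03435 (Swamee-Jain)
Major: h_f = f(L/D)·V²/2g = 0.03435·5038·0.1436 = 24.86 m
Minor: ΣK = 4.44; h_m = ΣK·V²/2g = 0.6378 m
Total H_L = 24.86 + 0.6378 = 25.50 m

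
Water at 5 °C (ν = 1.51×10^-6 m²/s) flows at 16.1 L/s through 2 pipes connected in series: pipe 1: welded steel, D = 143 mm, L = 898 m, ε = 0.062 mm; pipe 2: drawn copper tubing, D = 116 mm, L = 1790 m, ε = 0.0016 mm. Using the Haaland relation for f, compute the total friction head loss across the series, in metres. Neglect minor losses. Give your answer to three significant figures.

Pipe 1: V = 1.002 m/s, Re = 9.49×10^4, ε/D = 4.34×10^-4, f = 0.01993, h_1 = f(L/D)V²/2g = 6.409 m
Pipe 2: V = 1.523 m/s, Re = 1.17×10^5, ε/D = 1.38×10^-5, f = 0.01731, h_2 = f(L/D)V²/2g = 31.60 m
Series → Q common, losses add: H = Σh = 38.01 m

H ≈ 38.0 m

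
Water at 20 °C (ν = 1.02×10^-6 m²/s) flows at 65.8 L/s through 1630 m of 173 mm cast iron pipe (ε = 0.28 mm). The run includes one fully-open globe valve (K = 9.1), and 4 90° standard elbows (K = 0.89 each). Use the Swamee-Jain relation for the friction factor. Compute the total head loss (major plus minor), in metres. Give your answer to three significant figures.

H_L ≈ 90.6 m

V = 4Q/(πD²) = 2.799 m/s; V²/2g = 0.3994 m
Re = 4.75×10^5, ε/D = 0.00162 → f = 0.02272 (Swamee-Jain)
Major: h_f = f(L/D)·V²/2g = 0.02272·9422·0.3994 = 85.51 m
Minor: ΣK = 12.7; h_m = ΣK·V²/2g = 5.056 m
Total H_L = 85.51 + 5.056 = 90.57 m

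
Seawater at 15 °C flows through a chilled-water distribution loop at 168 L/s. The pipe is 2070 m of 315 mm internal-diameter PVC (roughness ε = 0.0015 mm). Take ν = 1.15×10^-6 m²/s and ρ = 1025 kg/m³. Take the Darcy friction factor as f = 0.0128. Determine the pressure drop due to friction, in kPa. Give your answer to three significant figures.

V = 4Q/(πD²) = 4·0.168/(π·0.315²) = 2.156 m/s
h_f = f(L/D)V²/(2g) = 0.01280·(2070/0.315)·2.156²/(2·9.81) = 19.92 m
Δp = ρg·h_f = 1025·9.81·19.92 = 200.3 kPa

Δp ≈ 200 kPa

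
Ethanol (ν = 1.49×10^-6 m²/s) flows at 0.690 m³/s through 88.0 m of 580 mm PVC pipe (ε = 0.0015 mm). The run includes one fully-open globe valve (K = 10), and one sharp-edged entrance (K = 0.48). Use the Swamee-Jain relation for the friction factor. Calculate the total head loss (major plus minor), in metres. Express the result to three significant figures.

V = 4Q/(πD²) = 2.612 m/s; V²/2g = 0.3476 m
Re = 1.02×10^6, ε/D = 2.59×10^-6 → f = 0.01164 (Swamee-Jain)
Major: h_f = f(L/D)·V²/2g = 0.01164·151.7·0.3476 = 0.6140 m
Minor: ΣK = 10.5; h_m = ΣK·V²/2g = 3.643 m
Total H_L = 0.6140 + 3.643 = 4.257 m

H_L ≈ 4.26 m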